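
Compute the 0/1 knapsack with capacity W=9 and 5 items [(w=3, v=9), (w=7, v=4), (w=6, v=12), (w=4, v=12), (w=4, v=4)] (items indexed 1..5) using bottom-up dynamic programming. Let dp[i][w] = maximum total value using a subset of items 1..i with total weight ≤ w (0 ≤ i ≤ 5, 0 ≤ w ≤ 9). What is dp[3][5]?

9

i\w   0   1   2   3   4   5   6   7   8   9
  0   0   0   0   0   0   0   0   0   0   0
  1   0   0   0   9   9   9   9   9   9   9
  2   0   0   0   9   9   9   9   9   9   9
  3   0   0   0   9   9   9  12  12  12  21
  4   0   0   0   9  12  12  12  21  21  21
  5   0   0   0   9  12  12  12  21  21  21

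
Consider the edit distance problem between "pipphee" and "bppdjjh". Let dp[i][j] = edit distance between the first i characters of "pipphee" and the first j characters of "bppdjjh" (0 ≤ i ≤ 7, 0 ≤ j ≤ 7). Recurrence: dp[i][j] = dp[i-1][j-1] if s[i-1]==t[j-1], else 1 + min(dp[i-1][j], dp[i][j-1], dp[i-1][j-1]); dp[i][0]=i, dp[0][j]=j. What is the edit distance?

6

   ''  b  p  p  d  j  j  h
''  0  1  2  3  4  5  6  7
 p  1  1  1  2  3  4  5  6
 i  2  2  2  2  3  4  5  6
 p  3  3  2  2  3  4  5  6
 p  4  4  3  2  3  4  5  6
 h  5  5  4  3  3  4  5  5
 e  6  6  5  4  4  4  5  6
 e  7  7  6  5  5  5  5  6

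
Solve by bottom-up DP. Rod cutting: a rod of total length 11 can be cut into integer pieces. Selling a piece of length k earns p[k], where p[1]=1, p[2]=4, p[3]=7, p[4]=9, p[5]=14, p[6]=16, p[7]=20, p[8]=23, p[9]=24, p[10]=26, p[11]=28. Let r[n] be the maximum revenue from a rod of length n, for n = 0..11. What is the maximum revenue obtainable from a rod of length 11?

   n    0    1    2    3    4    5    6    7    8    9   10   11
r[n]    0    1    4    7    9   14   16   20   23   24   28   30

30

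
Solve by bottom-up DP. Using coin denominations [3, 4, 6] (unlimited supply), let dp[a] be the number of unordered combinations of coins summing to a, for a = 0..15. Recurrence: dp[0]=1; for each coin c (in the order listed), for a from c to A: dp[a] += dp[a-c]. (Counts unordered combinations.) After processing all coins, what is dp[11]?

1

after  coin     0     1     2     3     4     5     6     7     8     9    10    11    12    13    14    15
          3     1     0     0     1     0     0     1     0     0     1     0     0     1     0     0     1
          4     1     0     0     1     1     0     1     1     1     1     1     1     2     1     1     2
          6     1     0     0     1     1     0     2     1     1     2     2     1     4     2     2     4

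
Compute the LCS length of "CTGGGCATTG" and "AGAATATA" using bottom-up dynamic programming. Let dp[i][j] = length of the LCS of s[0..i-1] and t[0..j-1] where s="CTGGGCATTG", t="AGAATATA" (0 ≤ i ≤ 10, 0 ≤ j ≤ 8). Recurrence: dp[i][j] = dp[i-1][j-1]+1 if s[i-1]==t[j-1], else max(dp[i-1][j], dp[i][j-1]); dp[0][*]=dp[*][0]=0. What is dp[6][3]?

   ''  A  G  A  A  T  A  T  A
''  0  0  0  0  0  0  0  0  0
 C  0  0  0  0  0  0  0  0  0
 T  0  0  0  0  0  1  1  1  1
 G  0  0  1  1  1  1  1  1  1
 G  0  0  1  1  1  1  1  1  1
 G  0  0  1  1  1  1  1  1  1
 C  0  0  1  1  1  1  1  1  1
 A  0  1  1  2  2  2  2  2  2
 T  0  1  1  2  2  3  3  3  3
 T  0  1  1  2  2  3  3  4  4
 G  0  1  2  2  2  3  3  4  4

1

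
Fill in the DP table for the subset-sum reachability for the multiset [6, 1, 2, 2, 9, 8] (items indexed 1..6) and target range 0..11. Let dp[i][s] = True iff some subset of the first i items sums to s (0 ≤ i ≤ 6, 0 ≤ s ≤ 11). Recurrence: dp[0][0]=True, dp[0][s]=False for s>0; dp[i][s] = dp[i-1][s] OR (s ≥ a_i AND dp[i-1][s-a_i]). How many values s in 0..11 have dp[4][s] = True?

12

i\s   0   1   2   3   4   5   6   7   8   9  10  11
  0   T   F   F   F   F   F   F   F   F   F   F   F
  1   T   F   F   F   F   F   T   F   F   F   F   F
  2   T   T   F   F   F   F   T   T   F   F   F   F
  3   T   T   T   T   F   F   T   T   T   T   F   F
  4   T   T   T   T   T   T   T   T   T   T   T   T
  5   T   T   T   T   T   T   T   T   T   T   T   T
  6   T   T   T   T   T   T   T   T   T   T   T   T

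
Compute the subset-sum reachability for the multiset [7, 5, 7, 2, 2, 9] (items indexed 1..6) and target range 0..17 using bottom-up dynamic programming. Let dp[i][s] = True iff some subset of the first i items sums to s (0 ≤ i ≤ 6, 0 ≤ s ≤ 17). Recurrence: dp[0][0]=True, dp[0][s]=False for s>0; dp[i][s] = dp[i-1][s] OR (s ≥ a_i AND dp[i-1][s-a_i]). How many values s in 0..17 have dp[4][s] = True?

8

i\s   0   1   2   3   4   5   6   7   8   9  10  11  12  13  14  15  16  17
  0   T   F   F   F   F   F   F   F   F   F   F   F   F   F   F   F   F   F
  1   T   F   F   F   F   F   F   T   F   F   F   F   F   F   F   F   F   F
  2   T   F   F   F   F   T   F   T   F   F   F   F   T   F   F   F   F   F
  3   T   F   F   F   F   T   F   T   F   F   F   F   T   F   T   F   F   F
  4   T   F   T   F   F   T   F   T   F   T   F   F   T   F   T   F   T   F
  5   T   F   T   F   T   T   F   T   F   T   F   T   T   F   T   F   T   F
  6   T   F   T   F   T   T   F   T   F   T   F   T   T   T   T   F   T   F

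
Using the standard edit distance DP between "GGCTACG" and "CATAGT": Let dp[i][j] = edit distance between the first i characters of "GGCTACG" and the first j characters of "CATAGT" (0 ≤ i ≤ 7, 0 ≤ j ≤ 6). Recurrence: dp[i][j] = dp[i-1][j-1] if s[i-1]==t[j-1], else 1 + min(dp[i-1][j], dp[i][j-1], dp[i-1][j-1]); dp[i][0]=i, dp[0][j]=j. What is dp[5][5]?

   ''  C  A  T  A  G  T
''  0  1  2  3  4  5  6
 G  1  1  2  3  4  4  5
 G  2  2  2  3  4  4  5
 C  3  2  3  3  4  5  5
 T  4  3  3  3  4  5  5
 A  5  4  3  4  3  4  5
 C  6  5  4  4  4  4  5
 G  7  6  5  5  5  4  5

4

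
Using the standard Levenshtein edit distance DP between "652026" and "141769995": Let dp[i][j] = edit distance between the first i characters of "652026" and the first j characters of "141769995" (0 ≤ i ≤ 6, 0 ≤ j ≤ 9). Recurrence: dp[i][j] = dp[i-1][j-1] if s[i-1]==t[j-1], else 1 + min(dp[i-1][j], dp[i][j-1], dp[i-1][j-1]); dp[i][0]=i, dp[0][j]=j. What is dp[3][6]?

6

   ''  1  4  1  7  6  9  9  9  5
''  0  1  2  3  4  5  6  7  8  9
 6  1  1  2  3  4  4  5  6  7  8
 5  2  2  2  3  4  5  5  6  7  7
 2  3  3  3  3  4  5  6  6  7  8
 0  4  4  4  4  4  5  6  7  7  8
 2  5  5  5  5  5  5  6  7  8  8
 6  6  6  6  6  6  5  6  7  8  9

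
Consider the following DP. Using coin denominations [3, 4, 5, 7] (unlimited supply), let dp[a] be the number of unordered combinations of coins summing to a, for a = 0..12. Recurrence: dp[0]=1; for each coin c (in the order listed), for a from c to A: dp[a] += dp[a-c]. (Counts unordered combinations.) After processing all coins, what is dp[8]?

2

after  coin     0     1     2     3     4     5     6     7     8     9    10    11    12
          3     1     0     0     1     0     0     1     0     0     1     0     0     1
          4     1     0     0     1     1     0     1     1     1     1     1     1     2
          5     1     0     0     1     1     1     1     1     2     2     2     2     3
          7     1     0     0     1     1     1     1     2     2     2     3     3     4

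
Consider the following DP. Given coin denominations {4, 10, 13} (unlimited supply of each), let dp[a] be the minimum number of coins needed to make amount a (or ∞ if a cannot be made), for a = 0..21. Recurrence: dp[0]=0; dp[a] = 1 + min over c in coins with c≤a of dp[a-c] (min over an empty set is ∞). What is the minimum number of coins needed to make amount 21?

3

 a  0  1  2  3  4  5  6  7  8  9 10 11 12 13 14 15 16 17 18 19 20 21
dp  0  -  -  -  1  -  -  -  2  -  1  -  3  1  2  -  4  2  3  -  2  3
(- denotes ∞ / unreachable)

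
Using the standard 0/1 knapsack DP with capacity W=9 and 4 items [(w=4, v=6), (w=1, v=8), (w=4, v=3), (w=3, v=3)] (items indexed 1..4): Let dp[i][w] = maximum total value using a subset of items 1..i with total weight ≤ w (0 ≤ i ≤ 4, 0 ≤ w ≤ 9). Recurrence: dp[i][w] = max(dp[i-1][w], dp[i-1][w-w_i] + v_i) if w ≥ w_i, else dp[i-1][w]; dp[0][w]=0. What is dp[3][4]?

i\w   0   1   2   3   4   5   6   7   8   9
  0   0   0   0   0   0   0   0   0   0   0
  1   0   0   0   0   6   6   6   6   6   6
  2   0   8   8   8   8  14  14  14  14  14
  3   0   8   8   8   8  14  14  14  14  17
  4   0   8   8   8  11  14  14  14  17  17

8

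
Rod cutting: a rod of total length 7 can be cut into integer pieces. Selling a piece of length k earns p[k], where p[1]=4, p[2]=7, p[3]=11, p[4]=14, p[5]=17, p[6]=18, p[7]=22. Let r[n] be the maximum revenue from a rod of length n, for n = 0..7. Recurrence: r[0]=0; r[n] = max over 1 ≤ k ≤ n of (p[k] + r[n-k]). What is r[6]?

   n    0    1    2    3    4    5    6    7
r[n]    0    4    8   12   16   20   24   28

24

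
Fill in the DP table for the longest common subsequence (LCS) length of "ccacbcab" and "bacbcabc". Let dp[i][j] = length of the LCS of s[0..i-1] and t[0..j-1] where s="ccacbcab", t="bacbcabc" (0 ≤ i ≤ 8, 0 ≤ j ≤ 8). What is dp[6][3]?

   ''  b  a  c  b  c  a  b  c
''  0  0  0  0  0  0  0  0  0
 c  0  0  0  1  1  1  1  1  1
 c  0  0  0  1  1  2  2  2  2
 a  0  0  1  1  1  2  3  3  3
 c  0  0  1  2  2  2  3  3  4
 b  0  1  1  2  3  3  3  4  4
 c  0  1  1  2  3  4  4  4  5
 a  0  1  2  2  3  4  5  5  5
 b  0  1  2  2  3  4  5  6  6

2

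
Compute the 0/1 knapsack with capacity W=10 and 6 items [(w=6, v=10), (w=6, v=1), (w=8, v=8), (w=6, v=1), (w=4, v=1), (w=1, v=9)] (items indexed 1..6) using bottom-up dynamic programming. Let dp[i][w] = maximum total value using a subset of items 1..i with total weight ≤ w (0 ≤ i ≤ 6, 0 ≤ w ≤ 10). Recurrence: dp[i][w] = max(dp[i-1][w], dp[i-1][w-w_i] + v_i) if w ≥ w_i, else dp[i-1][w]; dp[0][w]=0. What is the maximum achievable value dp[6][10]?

i\w   0   1   2   3   4   5   6   7   8   9  10
  0   0   0   0   0   0   0   0   0   0   0   0
  1   0   0   0   0   0   0  10  10  10  10  10
  2   0   0   0   0   0   0  10  10  10  10  10
  3   0   0   0   0   0   0  10  10  10  10  10
  4   0   0   0   0   0   0  10  10  10  10  10
  5   0   0   0   0   1   1  10  10  10  10  11
  6   0   9   9   9   9  10  10  19  19  19  19

19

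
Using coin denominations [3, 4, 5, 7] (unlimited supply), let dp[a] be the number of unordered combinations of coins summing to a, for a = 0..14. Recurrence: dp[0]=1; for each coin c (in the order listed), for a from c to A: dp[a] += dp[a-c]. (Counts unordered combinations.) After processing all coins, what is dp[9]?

after  coin     0     1     2     3     4     5     6     7     8     9    10    11    12    13    14
          3     1     0     0     1     0     0     1     0     0     1     0     0     1     0     0
          4     1     0     0     1     1     0     1     1     1     1     1     1     2     1     1
          5     1     0     0     1     1     1     1     1     2     2     2     2     3     3     3
          7     1     0     0     1     1     1     1     2     2     2     3     3     4     4     5

2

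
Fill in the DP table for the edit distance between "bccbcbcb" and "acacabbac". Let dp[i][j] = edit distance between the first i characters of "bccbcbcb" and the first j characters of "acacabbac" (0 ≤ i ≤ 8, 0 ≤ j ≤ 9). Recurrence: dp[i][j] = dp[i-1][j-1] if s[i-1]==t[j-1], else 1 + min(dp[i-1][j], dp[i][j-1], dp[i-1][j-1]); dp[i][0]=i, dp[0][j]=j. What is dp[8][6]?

   ''  a  c  a  c  a  b  b  a  c
''  0  1  2  3  4  5  6  7  8  9
 b  1  1  2  3  4  5  5  6  7  8
 c  2  2  1  2  3  4  5  6  7  7
 c  3  3  2  2  2  3  4  5  6  7
 b  4  4  3  3  3  3  3  4  5  6
 c  5  5  4  4  3  4  4  4  5  5
 b  6  6  5  5  4  4  4  4  5  6
 c  7  7  6  6  5  5  5  5  5  5
 b  8  8  7  7  6  6  5  5  6  6

5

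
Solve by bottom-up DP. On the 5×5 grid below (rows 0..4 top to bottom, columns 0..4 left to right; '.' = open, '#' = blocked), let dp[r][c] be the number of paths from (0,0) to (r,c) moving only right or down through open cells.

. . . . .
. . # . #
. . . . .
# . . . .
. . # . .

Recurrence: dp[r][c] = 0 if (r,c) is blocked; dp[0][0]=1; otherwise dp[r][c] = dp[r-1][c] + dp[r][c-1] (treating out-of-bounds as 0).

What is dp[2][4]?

r\c   0   1   2   3   4
  0   1   1   1   1   1
  1   1   2   0   1   0
  2   1   3   3   4   4
  3   0   3   6  10  14
  4   0   3   0  10  24

4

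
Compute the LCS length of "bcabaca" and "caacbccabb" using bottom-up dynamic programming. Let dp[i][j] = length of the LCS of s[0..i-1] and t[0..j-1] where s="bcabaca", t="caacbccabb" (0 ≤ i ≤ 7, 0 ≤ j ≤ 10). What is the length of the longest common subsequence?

   ''  c  a  a  c  b  c  c  a  b  b
''  0  0  0  0  0  0  0  0  0  0  0
 b  0  0  0  0  0  1  1  1  1  1  1
 c  0  1  1  1  1  1  2  2  2  2  2
 a  0  1  2  2  2  2  2  2  3  3  3
 b  0  1  2  2  2  3  3  3  3  4  4
 a  0  1  2  3  3  3  3  3  4  4  4
 c  0  1  2  3  4  4  4  4  4  4  4
 a  0  1  2  3  4  4  4  4  5  5  5

5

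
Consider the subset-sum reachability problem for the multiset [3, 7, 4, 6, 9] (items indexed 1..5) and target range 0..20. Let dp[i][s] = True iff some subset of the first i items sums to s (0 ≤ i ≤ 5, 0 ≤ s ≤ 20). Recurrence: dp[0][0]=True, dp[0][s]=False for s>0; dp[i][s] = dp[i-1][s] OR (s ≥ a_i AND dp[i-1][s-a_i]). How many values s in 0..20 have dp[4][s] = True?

13

i\s   0   1   2   3   4   5   6   7   8   9  10  11  12  13  14  15  16  17  18  19  20
  0   T   F   F   F   F   F   F   F   F   F   F   F   F   F   F   F   F   F   F   F   F
  1   T   F   F   T   F   F   F   F   F   F   F   F   F   F   F   F   F   F   F   F   F
  2   T   F   F   T   F   F   F   T   F   F   T   F   F   F   F   F   F   F   F   F   F
  3   T   F   F   T   T   F   F   T   F   F   T   T   F   F   T   F   F   F   F   F   F
  4   T   F   F   T   T   F   T   T   F   T   T   T   F   T   T   F   T   T   F   F   T
  5   T   F   F   T   T   F   T   T   F   T   T   T   T   T   T   T   T   T   T   T   T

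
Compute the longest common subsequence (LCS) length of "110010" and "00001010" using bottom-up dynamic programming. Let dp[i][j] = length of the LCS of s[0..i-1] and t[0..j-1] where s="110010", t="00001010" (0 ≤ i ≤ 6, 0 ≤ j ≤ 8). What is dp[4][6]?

   ''  0  0  0  0  1  0  1  0
''  0  0  0  0  0  0  0  0  0
 1  0  0  0  0  0  1  1  1  1
 1  0  0  0  0  0  1  1  2  2
 0  0  1  1  1  1  1  2  2  3
 0  0  1  2  2  2  2  2  2  3
 1  0  1  2  2  2  3  3  3  3
 0  0  1  2  3  3  3  4  4  4

2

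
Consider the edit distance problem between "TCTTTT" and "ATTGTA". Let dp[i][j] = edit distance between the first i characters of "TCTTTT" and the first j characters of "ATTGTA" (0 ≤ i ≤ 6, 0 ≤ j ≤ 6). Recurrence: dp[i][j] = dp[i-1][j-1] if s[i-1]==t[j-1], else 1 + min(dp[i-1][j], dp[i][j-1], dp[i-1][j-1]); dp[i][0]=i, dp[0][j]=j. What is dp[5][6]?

4

   ''  A  T  T  G  T  A
''  0  1  2  3  4  5  6
 T  1  1  1  2  3  4  5
 C  2  2  2  2  3  4  5
 T  3  3  2  2  3  3  4
 T  4  4  3  2  3  3  4
 T  5  5  4  3  3  3  4
 T  6  6  5  4  4  3  4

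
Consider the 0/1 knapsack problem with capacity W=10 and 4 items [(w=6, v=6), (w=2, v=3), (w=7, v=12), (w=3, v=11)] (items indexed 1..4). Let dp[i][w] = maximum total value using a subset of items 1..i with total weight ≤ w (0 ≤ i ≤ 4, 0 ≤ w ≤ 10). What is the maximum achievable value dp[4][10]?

i\w   0   1   2   3   4   5   6   7   8   9  10
  0   0   0   0   0   0   0   0   0   0   0   0
  1   0   0   0   0   0   0   6   6   6   6   6
  2   0   0   3   3   3   3   6   6   9   9   9
  3   0   0   3   3   3   3   6  12  12  15  15
  4   0   0   3  11  11  14  14  14  14  17  23

23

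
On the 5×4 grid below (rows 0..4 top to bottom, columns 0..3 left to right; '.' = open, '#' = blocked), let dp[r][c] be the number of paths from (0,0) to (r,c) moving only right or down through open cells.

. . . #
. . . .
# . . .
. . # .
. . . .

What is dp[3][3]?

8

r\c   0   1   2   3
  0   1   1   1   0
  1   1   2   3   3
  2   0   2   5   8
  3   0   2   0   8
  4   0   2   2  10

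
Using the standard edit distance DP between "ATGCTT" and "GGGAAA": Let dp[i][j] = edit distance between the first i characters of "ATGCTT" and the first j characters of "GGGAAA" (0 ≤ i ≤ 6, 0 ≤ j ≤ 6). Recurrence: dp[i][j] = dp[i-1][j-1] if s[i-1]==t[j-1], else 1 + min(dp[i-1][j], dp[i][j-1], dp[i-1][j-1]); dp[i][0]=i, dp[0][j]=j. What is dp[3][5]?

   ''  G  G  G  A  A  A
''  0  1  2  3  4  5  6
 A  1  1  2  3  3  4  5
 T  2  2  2  3  4  4  5
 G  3  2  2  2  3  4  5
 C  4  3  3  3  3  4  5
 T  5  4  4  4  4  4  5
 T  6  5  5  5  5  5  5

4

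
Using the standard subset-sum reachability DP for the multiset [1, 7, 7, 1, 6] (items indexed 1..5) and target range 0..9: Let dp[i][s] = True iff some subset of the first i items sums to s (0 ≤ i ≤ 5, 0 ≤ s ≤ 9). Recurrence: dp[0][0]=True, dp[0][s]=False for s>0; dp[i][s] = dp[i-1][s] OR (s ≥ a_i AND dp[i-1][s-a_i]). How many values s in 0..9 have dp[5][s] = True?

7

i\s   0   1   2   3   4   5   6   7   8   9
  0   T   F   F   F   F   F   F   F   F   F
  1   T   T   F   F   F   F   F   F   F   F
  2   T   T   F   F   F   F   F   T   T   F
  3   T   T   F   F   F   F   F   T   T   F
  4   T   T   T   F   F   F   F   T   T   T
  5   T   T   T   F   F   F   T   T   T   T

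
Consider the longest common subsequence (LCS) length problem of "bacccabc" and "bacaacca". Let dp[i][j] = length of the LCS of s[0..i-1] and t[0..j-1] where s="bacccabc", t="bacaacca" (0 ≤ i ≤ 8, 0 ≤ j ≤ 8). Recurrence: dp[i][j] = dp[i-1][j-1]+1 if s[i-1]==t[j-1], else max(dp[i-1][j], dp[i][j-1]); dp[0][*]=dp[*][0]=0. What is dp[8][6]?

   ''  b  a  c  a  a  c  c  a
''  0  0  0  0  0  0  0  0  0
 b  0  1  1  1  1  1  1  1  1
 a  0  1  2  2  2  2  2  2  2
 c  0  1  2  3  3  3  3  3  3
 c  0  1  2  3  3  3  4  4  4
 c  0  1  2  3  3  3  4  5  5
 a  0  1  2  3  4  4  4  5  6
 b  0  1  2  3  4  4  4  5  6
 c  0  1  2  3  4  4  5  5  6

5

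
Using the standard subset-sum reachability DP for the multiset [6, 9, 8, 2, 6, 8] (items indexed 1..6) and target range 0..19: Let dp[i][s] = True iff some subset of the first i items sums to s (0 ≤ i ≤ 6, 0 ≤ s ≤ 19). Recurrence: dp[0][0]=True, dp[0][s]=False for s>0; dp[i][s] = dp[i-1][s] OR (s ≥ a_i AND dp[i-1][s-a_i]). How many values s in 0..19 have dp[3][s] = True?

i\s   0   1   2   3   4   5   6   7   8   9  10  11  12  13  14  15  16  17  18  19
  0   T   F   F   F   F   F   F   F   F   F   F   F   F   F   F   F   F   F   F   F
  1   T   F   F   F   F   F   T   F   F   F   F   F   F   F   F   F   F   F   F   F
  2   T   F   F   F   F   F   T   F   F   T   F   F   F   F   F   T   F   F   F   F
  3   T   F   F   F   F   F   T   F   T   T   F   F   F   F   T   T   F   T   F   F
  4   T   F   T   F   F   F   T   F   T   T   T   T   F   F   T   T   T   T   F   T
  5   T   F   T   F   F   F   T   F   T   T   T   T   T   F   T   T   T   T   F   T
  6   T   F   T   F   F   F   T   F   T   T   T   T   T   F   T   T   T   T   T   T

7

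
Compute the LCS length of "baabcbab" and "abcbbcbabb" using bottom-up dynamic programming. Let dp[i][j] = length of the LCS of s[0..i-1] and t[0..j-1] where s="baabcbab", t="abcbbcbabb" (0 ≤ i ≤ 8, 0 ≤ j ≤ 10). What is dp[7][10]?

   ''  a  b  c  b  b  c  b  a  b  b
''  0  0  0  0  0  0  0  0  0  0  0
 b  0  0  1  1  1  1  1  1  1  1  1
 a  0  1  1  1  1  1  1  1  2  2  2
 a  0  1  1  1  1  1  1  1  2  2  2
 b  0  1  2  2  2  2  2  2  2  3  3
 c  0  1  2  3  3  3  3  3  3  3  3
 b  0  1  2  3  4  4  4  4  4  4  4
 a  0  1  2  3  4  4  4  4  5  5  5
 b  0  1  2  3  4  5  5  5  5  6  6

5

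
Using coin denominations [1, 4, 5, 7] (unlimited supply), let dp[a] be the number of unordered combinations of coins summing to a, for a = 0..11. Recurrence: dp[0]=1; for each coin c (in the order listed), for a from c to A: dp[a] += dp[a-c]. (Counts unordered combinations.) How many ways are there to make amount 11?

after  coin     0     1     2     3     4     5     6     7     8     9    10    11
          1     1     1     1     1     1     1     1     1     1     1     1     1
          4     1     1     1     1     2     2     2     2     3     3     3     3
          5     1     1     1     1     2     3     3     3     4     5     6     6
          7     1     1     1     1     2     3     3     4     5     6     7     8

8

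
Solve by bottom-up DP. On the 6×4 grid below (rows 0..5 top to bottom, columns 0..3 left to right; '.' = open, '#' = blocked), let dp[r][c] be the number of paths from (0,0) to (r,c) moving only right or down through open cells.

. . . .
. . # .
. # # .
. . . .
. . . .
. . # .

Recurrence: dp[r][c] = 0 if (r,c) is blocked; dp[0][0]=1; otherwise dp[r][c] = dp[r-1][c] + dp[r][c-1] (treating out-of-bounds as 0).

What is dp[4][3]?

r\c   0   1   2   3
  0   1   1   1   1
  1   1   2   0   1
  2   1   0   0   1
  3   1   1   1   2
  4   1   2   3   5
  5   1   3   0   5

5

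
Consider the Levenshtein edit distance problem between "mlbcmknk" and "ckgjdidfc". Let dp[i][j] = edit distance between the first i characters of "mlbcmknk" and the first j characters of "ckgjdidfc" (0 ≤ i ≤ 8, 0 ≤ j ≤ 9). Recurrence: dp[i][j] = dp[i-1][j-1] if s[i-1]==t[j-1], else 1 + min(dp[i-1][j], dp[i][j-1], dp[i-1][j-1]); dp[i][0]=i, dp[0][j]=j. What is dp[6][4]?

6

   ''  c  k  g  j  d  i  d  f  c
''  0  1  2  3  4  5  6  7  8  9
 m  1  1  2  3  4  5  6  7  8  9
 l  2  2  2  3  4  5  6  7  8  9
 b  3  3  3  3  4  5  6  7  8  9
 c  4  3  4  4  4  5  6  7  8  8
 m  5  4  4  5  5  5  6  7  8  9
 k  6  5  4  5  6  6  6  7  8  9
 n  7  6  5  5  6  7  7  7  8  9
 k  8  7  6  6  6  7  8  8  8  9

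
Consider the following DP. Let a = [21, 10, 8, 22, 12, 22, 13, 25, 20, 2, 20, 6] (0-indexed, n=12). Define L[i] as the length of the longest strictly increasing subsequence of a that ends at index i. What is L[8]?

4

   i    0    1    2    3    4    5    6    7    8    9   10   11
a[i]   21   10    8   22   12   22   13   25   20    2   20    6
L[i]    1    1    1    2    2    3    3    4    4    1    4    2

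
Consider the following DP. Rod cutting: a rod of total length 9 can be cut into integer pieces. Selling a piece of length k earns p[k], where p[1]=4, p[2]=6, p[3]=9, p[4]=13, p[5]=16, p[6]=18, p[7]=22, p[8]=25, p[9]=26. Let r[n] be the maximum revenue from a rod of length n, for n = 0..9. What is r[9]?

36

   n    0    1    2    3    4    5    6    7    8    9
r[n]    0    4    8   12   16   20   24   28   32   36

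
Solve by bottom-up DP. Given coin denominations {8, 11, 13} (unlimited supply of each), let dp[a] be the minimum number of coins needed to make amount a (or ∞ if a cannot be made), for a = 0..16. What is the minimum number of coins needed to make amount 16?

2

 a  0  1  2  3  4  5  6  7  8  9 10 11 12 13 14 15 16
dp  0  -  -  -  -  -  -  -  1  -  -  1  -  1  -  -  2
(- denotes ∞ / unreachable)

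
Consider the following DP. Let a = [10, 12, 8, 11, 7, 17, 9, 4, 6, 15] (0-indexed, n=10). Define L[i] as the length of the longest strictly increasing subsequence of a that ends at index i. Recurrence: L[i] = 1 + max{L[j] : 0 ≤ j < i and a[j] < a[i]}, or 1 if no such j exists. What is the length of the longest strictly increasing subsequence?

   i    0    1    2    3    4    5    6    7    8    9
a[i]   10   12    8   11    7   17    9    4    6   15
L[i]    1    2    1    2    1    3    2    1    2    3

3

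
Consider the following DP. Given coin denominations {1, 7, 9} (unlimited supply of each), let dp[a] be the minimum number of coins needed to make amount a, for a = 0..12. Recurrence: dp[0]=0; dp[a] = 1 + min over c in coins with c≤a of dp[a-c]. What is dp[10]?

 a  0  1  2  3  4  5  6  7  8  9 10 11 12
dp  0  1  2  3  4  5  6  1  2  1  2  3  4

2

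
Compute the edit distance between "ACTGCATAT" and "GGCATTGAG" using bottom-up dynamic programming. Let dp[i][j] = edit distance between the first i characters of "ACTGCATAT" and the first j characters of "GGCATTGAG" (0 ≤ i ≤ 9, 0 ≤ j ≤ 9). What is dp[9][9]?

6

   ''  G  G  C  A  T  T  G  A  G
''  0  1  2  3  4  5  6  7  8  9
 A  1  1  2  3  3  4  5  6  7  8
 C  2  2  2  2  3  4  5  6  7  8
 T  3  3  3  3  3  3  4  5  6  7
 G  4  3  3  4  4  4  4  4  5  6
 C  5  4  4  3  4  5  5  5  5  6
 A  6  5  5  4  3  4  5  6  5  6
 T  7  6  6  5  4  3  4  5  6  6
 A  8  7  7  6  5  4  4  5  5  6
 T  9  8  8  7  6  5  4  5  6  6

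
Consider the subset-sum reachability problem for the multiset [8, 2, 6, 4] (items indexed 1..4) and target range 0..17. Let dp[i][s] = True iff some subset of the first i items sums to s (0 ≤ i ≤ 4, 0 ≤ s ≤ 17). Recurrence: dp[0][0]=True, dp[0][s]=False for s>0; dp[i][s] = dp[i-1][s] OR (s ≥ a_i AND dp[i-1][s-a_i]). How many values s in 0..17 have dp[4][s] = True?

i\s   0   1   2   3   4   5   6   7   8   9  10  11  12  13  14  15  16  17
  0   T   F   F   F   F   F   F   F   F   F   F   F   F   F   F   F   F   F
  1   T   F   F   F   F   F   F   F   T   F   F   F   F   F   F   F   F   F
  2   T   F   T   F   F   F   F   F   T   F   T   F   F   F   F   F   F   F
  3   T   F   T   F   F   F   T   F   T   F   T   F   F   F   T   F   T   F
  4   T   F   T   F   T   F   T   F   T   F   T   F   T   F   T   F   T   F

9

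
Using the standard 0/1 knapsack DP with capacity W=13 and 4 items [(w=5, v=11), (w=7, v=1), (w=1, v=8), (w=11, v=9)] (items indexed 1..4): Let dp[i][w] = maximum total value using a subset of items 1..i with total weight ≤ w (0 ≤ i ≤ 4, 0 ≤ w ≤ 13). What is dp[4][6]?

i\w   0   1   2   3   4   5   6   7   8   9  10  11  12  13
  0   0   0   0   0   0   0   0   0   0   0   0   0   0   0
  1   0   0   0   0   0  11  11  11  11  11  11  11  11  11
  2   0   0   0   0   0  11  11  11  11  11  11  11  12  12
  3   0   8   8   8   8  11  19  19  19  19  19  19  19  20
  4   0   8   8   8   8  11  19  19  19  19  19  19  19  20

19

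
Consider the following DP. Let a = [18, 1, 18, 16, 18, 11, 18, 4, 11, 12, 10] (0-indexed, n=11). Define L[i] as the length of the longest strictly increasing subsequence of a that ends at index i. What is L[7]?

2

   i    0    1    2    3    4    5    6    7    8    9   10
a[i]   18    1   18   16   18   11   18    4   11   12   10
L[i]    1    1    2    2    3    2    3    2    3    4    3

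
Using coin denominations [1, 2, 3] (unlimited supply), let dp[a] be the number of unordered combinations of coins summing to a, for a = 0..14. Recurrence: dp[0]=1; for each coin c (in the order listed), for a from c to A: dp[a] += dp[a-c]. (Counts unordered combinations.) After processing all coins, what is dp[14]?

after  coin     0     1     2     3     4     5     6     7     8     9    10    11    12    13    14
          1     1     1     1     1     1     1     1     1     1     1     1     1     1     1     1
          2     1     1     2     2     3     3     4     4     5     5     6     6     7     7     8
          3     1     1     2     3     4     5     7     8    10    12    14    16    19    21    24

24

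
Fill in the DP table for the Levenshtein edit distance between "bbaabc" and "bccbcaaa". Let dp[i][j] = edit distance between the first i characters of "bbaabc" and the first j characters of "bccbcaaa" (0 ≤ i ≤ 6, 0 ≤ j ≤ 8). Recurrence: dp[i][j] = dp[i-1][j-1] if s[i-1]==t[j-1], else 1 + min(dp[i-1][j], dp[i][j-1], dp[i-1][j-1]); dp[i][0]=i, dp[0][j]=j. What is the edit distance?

5

   ''  b  c  c  b  c  a  a  a
''  0  1  2  3  4  5  6  7  8
 b  1  0  1  2  3  4  5  6  7
 b  2  1  1  2  2  3  4  5  6
 a  3  2  2  2  3  3  3  4  5
 a  4  3  3  3  3  4  3  3  4
 b  5  4  4  4  3  4  4  4  4
 c  6  5  4  4  4  3  4  5  5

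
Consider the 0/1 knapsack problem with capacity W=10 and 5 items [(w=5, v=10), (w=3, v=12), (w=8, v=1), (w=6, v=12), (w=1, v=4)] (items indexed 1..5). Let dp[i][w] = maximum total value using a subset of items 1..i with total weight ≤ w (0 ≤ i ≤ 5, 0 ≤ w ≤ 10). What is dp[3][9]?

22

i\w   0   1   2   3   4   5   6   7   8   9  10
  0   0   0   0   0   0   0   0   0   0   0   0
  1   0   0   0   0   0  10  10  10  10  10  10
  2   0   0   0  12  12  12  12  12  22  22  22
  3   0   0   0  12  12  12  12  12  22  22  22
  4   0   0   0  12  12  12  12  12  22  24  24
  5   0   4   4  12  16  16  16  16  22  26  28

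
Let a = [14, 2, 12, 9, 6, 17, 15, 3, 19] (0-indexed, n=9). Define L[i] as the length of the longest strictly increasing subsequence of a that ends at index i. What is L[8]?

4

   i    0    1    2    3    4    5    6    7    8
a[i]   14    2   12    9    6   17   15    3   19
L[i]    1    1    2    2    2    3    3    2    4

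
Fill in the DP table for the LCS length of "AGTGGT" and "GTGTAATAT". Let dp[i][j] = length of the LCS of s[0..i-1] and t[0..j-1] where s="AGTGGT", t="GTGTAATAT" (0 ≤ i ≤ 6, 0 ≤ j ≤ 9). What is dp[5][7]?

3

   ''  G  T  G  T  A  A  T  A  T
''  0  0  0  0  0  0  0  0  0  0
 A  0  0  0  0  0  1  1  1  1  1
 G  0  1  1  1  1  1  1  1  1  1
 T  0  1  2  2  2  2  2  2  2  2
 G  0  1  2  3  3  3  3  3  3  3
 G  0  1  2  3  3  3  3  3  3  3
 T  0  1  2  3  4  4  4  4  4  4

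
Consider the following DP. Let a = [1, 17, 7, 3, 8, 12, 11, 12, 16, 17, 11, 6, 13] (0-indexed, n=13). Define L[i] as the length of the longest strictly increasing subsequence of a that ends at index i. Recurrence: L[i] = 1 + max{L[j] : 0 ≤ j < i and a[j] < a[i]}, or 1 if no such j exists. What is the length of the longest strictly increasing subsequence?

   i    0    1    2    3    4    5    6    7    8    9   10   11   12
a[i]    1   17    7    3    8   12   11   12   16   17   11    6   13
L[i]    1    2    2    2    3    4    4    5    6    7    4    3    6

7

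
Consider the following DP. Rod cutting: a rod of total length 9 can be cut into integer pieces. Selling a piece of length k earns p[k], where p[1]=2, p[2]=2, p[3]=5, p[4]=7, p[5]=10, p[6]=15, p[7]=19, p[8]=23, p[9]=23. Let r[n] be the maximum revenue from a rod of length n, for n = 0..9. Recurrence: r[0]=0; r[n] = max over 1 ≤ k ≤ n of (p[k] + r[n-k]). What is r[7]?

   n    0    1    2    3    4    5    6    7    8    9
r[n]    0    2    4    6    8   10   15   19   23   25

19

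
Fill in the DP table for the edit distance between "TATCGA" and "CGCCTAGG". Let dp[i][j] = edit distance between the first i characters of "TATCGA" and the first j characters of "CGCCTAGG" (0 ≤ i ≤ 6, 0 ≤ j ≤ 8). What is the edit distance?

   ''  C  G  C  C  T  A  G  G
''  0  1  2  3  4  5  6  7  8
 T  1  1  2  3  4  4  5  6  7
 A  2  2  2  3  4  5  4  5  6
 T  3  3  3  3  4  4  5  5  6
 C  4  3  4  3  3  4  5  6  6
 G  5  4  3  4  4  4  5  5  6
 A  6  5  4  4  5  5  4  5  6

6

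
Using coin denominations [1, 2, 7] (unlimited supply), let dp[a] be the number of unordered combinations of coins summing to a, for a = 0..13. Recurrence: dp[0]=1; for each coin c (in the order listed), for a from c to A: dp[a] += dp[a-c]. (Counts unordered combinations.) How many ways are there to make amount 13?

after  coin     0     1     2     3     4     5     6     7     8     9    10    11    12    13
          1     1     1     1     1     1     1     1     1     1     1     1     1     1     1
          2     1     1     2     2     3     3     4     4     5     5     6     6     7     7
          7     1     1     2     2     3     3     4     5     6     7     8     9    10    11

11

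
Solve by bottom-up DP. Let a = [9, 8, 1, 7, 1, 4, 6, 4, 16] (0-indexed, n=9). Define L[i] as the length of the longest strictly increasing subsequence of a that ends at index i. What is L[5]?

2

   i    0    1    2    3    4    5    6    7    8
a[i]    9    8    1    7    1    4    6    4   16
L[i]    1    1    1    2    1    2    3    2    4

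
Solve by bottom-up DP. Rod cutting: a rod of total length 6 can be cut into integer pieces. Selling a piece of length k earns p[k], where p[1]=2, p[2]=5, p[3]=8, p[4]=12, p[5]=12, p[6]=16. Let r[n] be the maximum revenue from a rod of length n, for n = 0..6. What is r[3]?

8

   n    0    1    2    3    4    5    6
r[n]    0    2    5    8   12   14   17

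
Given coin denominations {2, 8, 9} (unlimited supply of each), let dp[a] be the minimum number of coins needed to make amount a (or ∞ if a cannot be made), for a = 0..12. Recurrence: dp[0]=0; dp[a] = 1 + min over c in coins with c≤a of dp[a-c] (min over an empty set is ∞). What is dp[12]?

 a  0  1  2  3  4  5  6  7  8  9 10 11 12
dp  0  -  1  -  2  -  3  -  1  1  2  2  3
(- denotes ∞ / unreachable)

3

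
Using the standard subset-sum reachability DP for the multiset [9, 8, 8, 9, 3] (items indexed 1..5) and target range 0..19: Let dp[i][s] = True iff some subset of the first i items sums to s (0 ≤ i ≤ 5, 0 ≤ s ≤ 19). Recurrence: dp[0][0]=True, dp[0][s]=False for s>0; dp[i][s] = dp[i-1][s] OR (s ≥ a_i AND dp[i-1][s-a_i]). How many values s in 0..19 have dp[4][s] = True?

i\s   0   1   2   3   4   5   6   7   8   9  10  11  12  13  14  15  16  17  18  19
  0   T   F   F   F   F   F   F   F   F   F   F   F   F   F   F   F   F   F   F   F
  1   T   F   F   F   F   F   F   F   F   T   F   F   F   F   F   F   F   F   F   F
  2   T   F   F   F   F   F   F   F   T   T   F   F   F   F   F   F   F   T   F   F
  3   T   F   F   F   F   F   F   F   T   T   F   F   F   F   F   F   T   T   F   F
  4   T   F   F   F   F   F   F   F   T   T   F   F   F   F   F   F   T   T   T   F
  5   T   F   F   T   F   F   F   F   T   T   F   T   T   F   F   F   T   T   T   T

6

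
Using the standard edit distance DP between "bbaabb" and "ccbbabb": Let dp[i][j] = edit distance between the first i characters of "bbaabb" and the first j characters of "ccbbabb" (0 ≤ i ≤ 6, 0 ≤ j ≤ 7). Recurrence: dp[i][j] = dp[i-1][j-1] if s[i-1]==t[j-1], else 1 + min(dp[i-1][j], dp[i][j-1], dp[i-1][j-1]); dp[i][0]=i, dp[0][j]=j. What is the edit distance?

   ''  c  c  b  b  a  b  b
''  0  1  2  3  4  5  6  7
 b  1  1  2  2  3  4  5  6
 b  2  2  2  2  2  3  4  5
 a  3  3  3  3  3  2  3  4
 a  4  4  4  4  4  3  3  4
 b  5  5  5  4  4  4  3  3
 b  6  6  6  5  4  5  4  3

3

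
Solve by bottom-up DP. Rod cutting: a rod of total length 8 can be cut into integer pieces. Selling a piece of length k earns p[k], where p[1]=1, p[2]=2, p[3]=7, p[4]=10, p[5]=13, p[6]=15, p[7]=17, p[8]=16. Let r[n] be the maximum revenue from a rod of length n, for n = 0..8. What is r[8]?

   n    0    1    2    3    4    5    6    7    8
r[n]    0    1    2    7   10   13   15   17   20

20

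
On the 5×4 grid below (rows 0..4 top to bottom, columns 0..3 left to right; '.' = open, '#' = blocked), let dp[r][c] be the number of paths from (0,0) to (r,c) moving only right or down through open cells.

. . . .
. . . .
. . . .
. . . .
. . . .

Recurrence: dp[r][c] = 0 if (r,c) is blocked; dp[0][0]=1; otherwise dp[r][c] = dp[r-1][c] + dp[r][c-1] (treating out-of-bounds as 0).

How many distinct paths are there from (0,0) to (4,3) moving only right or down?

r\c   0   1   2   3
  0   1   1   1   1
  1   1   2   3   4
  2   1   3   6  10
  3   1   4  10  20
  4   1   5  15  35

35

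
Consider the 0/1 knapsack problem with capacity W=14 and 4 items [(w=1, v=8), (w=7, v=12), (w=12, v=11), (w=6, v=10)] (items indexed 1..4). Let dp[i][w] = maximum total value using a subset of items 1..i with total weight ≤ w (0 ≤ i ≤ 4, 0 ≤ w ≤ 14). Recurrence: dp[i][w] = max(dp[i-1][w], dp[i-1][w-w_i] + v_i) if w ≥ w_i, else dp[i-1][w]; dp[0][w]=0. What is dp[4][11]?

20

i\w   0   1   2   3   4   5   6   7   8   9  10  11  12  13  14
  0   0   0   0   0   0   0   0   0   0   0   0   0   0   0   0
  1   0   8   8   8   8   8   8   8   8   8   8   8   8   8   8
  2   0   8   8   8   8   8   8  12  20  20  20  20  20  20  20
  3   0   8   8   8   8   8   8  12  20  20  20  20  20  20  20
  4   0   8   8   8   8   8  10  18  20  20  20  20  20  22  30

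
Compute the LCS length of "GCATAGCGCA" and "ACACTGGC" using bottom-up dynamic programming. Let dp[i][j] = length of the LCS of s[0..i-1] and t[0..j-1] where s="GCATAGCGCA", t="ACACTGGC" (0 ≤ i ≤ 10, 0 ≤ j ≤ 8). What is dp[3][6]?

   ''  A  C  A  C  T  G  G  C
''  0  0  0  0  0  0  0  0  0
 G  0  0  0  0  0  0  1  1  1
 C  0  0  1  1  1  1  1  1  2
 A  0  1  1  2  2  2  2  2  2
 T  0  1  1  2  2  3  3  3  3
 A  0  1  1  2  2  3  3  3  3
 G  0  1  1  2  2  3  4  4  4
 C  0  1  2  2  3  3  4  4  5
 G  0  1  2  2  3  3  4  5  5
 C  0  1  2  2  3  3  4  5  6
 A  0  1  2  3  3  3  4  5  6

2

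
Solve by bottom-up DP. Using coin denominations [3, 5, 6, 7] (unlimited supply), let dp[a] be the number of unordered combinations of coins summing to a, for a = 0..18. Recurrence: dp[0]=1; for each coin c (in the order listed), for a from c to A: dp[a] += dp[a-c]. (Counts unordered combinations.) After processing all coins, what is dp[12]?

4

after  coin     0     1     2     3     4     5     6     7     8     9    10    11    12    13    14    15    16    17    18
          3     1     0     0     1     0     0     1     0     0     1     0     0     1     0     0     1     0     0     1
          5     1     0     0     1     0     1     1     0     1     1     1     1     1     1     1     2     1     1     2
          6     1     0     0     1     0     1     2     0     1     2     1     2     3     1     2     4     2     3     5
          7     1     0     0     1     0     1     2     1     1     2     2     2     4     3     3     5     4     5     7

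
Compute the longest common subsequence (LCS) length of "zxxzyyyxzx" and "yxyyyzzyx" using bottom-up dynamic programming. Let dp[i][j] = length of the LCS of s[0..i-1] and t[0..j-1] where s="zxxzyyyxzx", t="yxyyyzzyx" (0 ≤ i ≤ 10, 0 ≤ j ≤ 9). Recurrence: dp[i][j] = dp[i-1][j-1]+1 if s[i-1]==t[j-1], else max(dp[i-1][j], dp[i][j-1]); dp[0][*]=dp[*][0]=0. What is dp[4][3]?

   ''  y  x  y  y  y  z  z  y  x
''  0  0  0  0  0  0  0  0  0  0
 z  0  0  0  0  0  0  1  1  1  1
 x  0  0  1  1  1  1  1  1  1  2
 x  0  0  1  1  1  1  1  1  1  2
 z  0  0  1  1  1  1  2  2  2  2
 y  0  1  1  2  2  2  2  2  3  3
 y  0  1  1  2  3  3  3  3  3  3
 y  0  1  1  2  3  4  4  4  4  4
 x  0  1  2  2  3  4  4  4  4  5
 z  0  1  2  2  3  4  5  5  5  5
 x  0  1  2  2  3  4  5  5  5  6

1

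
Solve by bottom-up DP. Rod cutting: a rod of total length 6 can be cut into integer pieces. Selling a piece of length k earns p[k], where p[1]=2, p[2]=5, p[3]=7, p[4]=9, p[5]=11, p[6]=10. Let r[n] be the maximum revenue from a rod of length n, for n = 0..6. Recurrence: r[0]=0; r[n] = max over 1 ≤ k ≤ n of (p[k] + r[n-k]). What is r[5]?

12

   n    0    1    2    3    4    5    6
r[n]    0    2    5    7   10   12   15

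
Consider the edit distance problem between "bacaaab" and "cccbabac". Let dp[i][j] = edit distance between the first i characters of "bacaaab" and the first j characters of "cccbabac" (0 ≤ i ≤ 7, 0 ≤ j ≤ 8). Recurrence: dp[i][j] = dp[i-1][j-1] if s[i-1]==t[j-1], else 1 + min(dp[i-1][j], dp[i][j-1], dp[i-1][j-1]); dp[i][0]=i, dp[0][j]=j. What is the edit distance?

   ''  c  c  c  b  a  b  a  c
''  0  1  2  3  4  5  6  7  8
 b  1  1  2  3  3  4  5  6  7
 a  2  2  2  3  4  3  4  5  6
 c  3  2  2  2  3  4  4  5  5
 a  4  3  3  3  3  3  4  4  5
 a  5  4  4  4  4  3  4  4  5
 a  6  5  5  5  5  4  4  4  5
 b  7  6  6  6  5  5  4  5  5

5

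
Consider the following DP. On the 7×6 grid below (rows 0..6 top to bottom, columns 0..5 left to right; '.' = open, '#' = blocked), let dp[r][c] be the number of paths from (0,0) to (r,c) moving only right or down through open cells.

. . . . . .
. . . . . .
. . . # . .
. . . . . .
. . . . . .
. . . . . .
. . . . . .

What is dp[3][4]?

r\c   0   1   2   3   4   5
  0   1   1   1   1   1   1
  1   1   2   3   4   5   6
  2   1   3   6   0   5  11
  3   1   4  10  10  15  26
  4   1   5  15  25  40  66
  5   1   6  21  46  86 152
  6   1   7  28  74 160 312

15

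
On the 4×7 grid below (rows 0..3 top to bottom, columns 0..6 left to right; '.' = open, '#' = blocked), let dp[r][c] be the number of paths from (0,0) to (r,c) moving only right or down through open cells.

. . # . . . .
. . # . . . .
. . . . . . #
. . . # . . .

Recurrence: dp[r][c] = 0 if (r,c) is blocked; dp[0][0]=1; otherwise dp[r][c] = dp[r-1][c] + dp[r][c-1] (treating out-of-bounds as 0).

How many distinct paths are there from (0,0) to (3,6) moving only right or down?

6

r\c   0   1   2   3   4   5   6
  0   1   1   0   0   0   0   0
  1   1   2   0   0   0   0   0
  2   1   3   3   3   3   3   0
  3   1   4   7   0   3   6   6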